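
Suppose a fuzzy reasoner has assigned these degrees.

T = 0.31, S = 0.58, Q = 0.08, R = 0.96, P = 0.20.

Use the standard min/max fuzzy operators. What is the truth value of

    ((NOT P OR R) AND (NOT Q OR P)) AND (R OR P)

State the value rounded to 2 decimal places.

0.92

NOT P = 1 − 0.20 = 0.80
NOT P OR R = max(a, b) on (0.80, 0.96) = 0.96
NOT Q = 1 − 0.08 = 0.92
NOT Q OR P = max(a, b) on (0.92, 0.20) = 0.92
(NOT P OR R) AND (NOT Q OR P) = min(a, b) on (0.96, 0.92) = 0.92
R OR P = max(a, b) on (0.96, 0.20) = 0.96
((NOT P OR R) AND (NOT Q OR P)) AND (R OR P) = min(a, b) on (0.92, 0.96) = 0.92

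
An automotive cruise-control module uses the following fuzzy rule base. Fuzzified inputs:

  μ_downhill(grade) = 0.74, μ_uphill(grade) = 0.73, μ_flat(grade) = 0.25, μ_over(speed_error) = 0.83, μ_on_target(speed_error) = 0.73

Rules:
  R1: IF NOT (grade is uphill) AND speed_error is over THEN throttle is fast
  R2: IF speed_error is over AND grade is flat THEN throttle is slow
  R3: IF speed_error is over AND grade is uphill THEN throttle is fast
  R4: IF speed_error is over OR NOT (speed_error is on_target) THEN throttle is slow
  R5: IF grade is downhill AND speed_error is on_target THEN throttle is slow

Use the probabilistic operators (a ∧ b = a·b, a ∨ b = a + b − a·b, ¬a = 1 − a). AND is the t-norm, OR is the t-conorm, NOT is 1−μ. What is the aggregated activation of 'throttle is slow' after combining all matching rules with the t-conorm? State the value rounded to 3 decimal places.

R1: ¬uphill=1−0.73=0.27, over=0.83; AND[a·b] → w = 0.2241
R2: over=0.83, flat=0.25; AND[a·b] → w = 0.2075
R3: over=0.83, uphill=0.73; AND[a·b] → w = 0.6059
R4: over=0.83, ¬on_target=1−0.73=0.27; OR[a + b − a·b] → w = 0.8759
R5: downhill=0.74, on_target=0.73; AND[a·b] → w = 0.5402
Rules with consequent 'slow': {R2, R4, R5} → strengths 0.2075, 0.8759, 0.5402
Aggregate via t-conorm [a + b − a·b]: 0.9548

0.955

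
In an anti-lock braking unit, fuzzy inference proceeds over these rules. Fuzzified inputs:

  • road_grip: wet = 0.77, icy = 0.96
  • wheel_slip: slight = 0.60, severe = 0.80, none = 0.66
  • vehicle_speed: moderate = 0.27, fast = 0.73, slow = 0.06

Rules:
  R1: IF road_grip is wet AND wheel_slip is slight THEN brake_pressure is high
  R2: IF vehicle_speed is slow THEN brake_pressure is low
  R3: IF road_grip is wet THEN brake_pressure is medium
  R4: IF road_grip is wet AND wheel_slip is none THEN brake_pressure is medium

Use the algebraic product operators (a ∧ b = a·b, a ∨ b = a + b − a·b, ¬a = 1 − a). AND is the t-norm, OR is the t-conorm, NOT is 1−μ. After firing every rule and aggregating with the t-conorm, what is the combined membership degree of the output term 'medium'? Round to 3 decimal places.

0.887

R1: wet=0.77, slight=0.60; AND[a·b] → w = 0.4620
R2: slow=0.06 → w = 0.0600
R3: wet=0.77 → w = 0.7700
R4: wet=0.77, none=0.66; AND[a·b] → w = 0.5082
Rules with consequent 'medium': {R3, R4} → strengths 0.7700, 0.5082
Aggregate via t-conorm [a + b − a·b]: 0.8869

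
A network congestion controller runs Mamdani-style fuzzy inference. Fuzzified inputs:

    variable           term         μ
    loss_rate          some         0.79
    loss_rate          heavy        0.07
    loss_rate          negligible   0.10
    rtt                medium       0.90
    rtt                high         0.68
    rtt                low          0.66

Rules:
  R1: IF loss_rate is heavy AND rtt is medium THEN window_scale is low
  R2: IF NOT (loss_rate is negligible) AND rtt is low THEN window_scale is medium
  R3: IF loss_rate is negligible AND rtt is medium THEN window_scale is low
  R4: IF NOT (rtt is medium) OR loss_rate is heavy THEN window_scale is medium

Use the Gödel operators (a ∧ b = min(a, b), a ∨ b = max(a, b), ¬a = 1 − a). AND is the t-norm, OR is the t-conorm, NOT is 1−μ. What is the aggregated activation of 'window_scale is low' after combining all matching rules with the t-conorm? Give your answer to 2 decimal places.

0.10

R1: heavy=0.07, medium=0.90; AND[min(a, b)] → w = 0.07
R2: ¬negligible=1−0.10=0.90, low=0.66; AND[min(a, b)] → w = 0.66
R3: negligible=0.10, medium=0.90; AND[min(a, b)] → w = 0.10
R4: ¬medium=1−0.90=0.10, heavy=0.07; OR[max(a, b)] → w = 0.10
Rules with consequent 'low': {R1, R3} → strengths 0.07, 0.10
Aggregate via t-conorm [max(a, b)]: 0.10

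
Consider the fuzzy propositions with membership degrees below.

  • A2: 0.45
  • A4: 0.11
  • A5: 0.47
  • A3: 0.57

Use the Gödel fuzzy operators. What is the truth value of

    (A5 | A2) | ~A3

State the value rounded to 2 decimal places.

0.47

A5 | A2 = max(a, b) on (0.47, 0.45) = 0.47
~A3 = 1 − 0.57 = 0.43
(A5 | A2) | ~A3 = max(a, b) on (0.47, 0.43) = 0.47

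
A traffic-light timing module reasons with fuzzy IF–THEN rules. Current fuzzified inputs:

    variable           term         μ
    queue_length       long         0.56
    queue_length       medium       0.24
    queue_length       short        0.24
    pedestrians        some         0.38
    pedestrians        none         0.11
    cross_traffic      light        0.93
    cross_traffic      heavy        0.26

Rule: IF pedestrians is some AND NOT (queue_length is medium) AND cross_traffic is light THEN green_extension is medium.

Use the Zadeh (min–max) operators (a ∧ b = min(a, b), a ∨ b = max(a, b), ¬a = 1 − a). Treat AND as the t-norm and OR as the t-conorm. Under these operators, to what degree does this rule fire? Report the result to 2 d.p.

firing strength: some=0.38, ¬medium=1−0.24=0.76, light=0.93; AND[min(a, b)] → w = 0.38

0.38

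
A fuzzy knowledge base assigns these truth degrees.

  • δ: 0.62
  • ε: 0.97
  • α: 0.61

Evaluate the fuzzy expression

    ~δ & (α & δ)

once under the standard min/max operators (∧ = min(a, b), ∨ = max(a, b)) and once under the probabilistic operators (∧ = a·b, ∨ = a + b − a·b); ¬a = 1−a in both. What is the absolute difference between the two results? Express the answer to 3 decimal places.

0.236

Under standard min/max:
  ~δ = 1 − 0.62 = 0.38
  α & δ = min(a, b) on (0.61, 0.62) = 0.61
  ~δ & (α & δ) = min(a, b) on (0.38, 0.61) = 0.38
  → value = 0.3800
Under probabilistic:
  ~δ = 1 − 0.6200 = 0.3800
  α & δ = a·b on (0.6100, 0.6200) = 0.3782
  ~δ & (α & δ) = a·b on (0.3800, 0.3782) = 0.1437
  → value = 0.1437
|0.3800 − 0.1437| = 0.236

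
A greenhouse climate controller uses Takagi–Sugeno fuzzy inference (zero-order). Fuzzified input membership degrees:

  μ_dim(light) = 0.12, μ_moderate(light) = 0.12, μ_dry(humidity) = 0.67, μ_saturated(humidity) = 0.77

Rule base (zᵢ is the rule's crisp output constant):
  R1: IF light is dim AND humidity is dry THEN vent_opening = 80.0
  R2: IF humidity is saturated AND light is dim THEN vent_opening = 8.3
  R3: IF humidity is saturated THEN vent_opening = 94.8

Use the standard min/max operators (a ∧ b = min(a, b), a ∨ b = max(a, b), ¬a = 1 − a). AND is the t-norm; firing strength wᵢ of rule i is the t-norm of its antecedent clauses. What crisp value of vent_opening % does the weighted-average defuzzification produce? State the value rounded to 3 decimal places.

82.764

R1 (z=80.0): dim=0.12, dry=0.67; AND[min(a, b)] → w = 0.12
R2 (z=8.3): saturated=0.77, dim=0.12; AND[min(a, b)] → w = 0.12
R3 (z=94.8): saturated=0.77 → w = 0.77
Weighted average = (0.12·80.0 + 0.12·8.3 + 0.77·94.8) / (0.12 + 0.12 + 0.77)
  = 83.5920 / 1.0100 = 82.764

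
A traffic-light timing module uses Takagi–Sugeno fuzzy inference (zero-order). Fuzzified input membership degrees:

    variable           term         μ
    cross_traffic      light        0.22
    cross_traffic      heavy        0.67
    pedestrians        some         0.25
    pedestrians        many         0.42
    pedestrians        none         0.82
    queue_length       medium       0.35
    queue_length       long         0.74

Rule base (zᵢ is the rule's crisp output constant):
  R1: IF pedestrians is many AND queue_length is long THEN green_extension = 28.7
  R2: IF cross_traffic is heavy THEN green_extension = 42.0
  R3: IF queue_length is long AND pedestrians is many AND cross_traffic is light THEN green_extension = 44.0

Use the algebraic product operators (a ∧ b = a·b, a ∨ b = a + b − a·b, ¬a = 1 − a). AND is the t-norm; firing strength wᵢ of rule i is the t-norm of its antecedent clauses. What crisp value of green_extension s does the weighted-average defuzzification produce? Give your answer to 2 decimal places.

38.19

R1 (z=28.7): many=0.42, long=0.74; AND[a·b] → w = 0.3108
R2 (z=42.0): heavy=0.67 → w = 0.6700
R3 (z=44.0): long=0.74, many=0.42, light=0.22; AND[a·b] → w = 0.0684
Weighted average = (0.3108·28.7 + 0.6700·42.0 + 0.0684·44.0) / (0.3108 + 0.6700 + 0.0684)
  = 40.0685 / 1.0492 = 38.19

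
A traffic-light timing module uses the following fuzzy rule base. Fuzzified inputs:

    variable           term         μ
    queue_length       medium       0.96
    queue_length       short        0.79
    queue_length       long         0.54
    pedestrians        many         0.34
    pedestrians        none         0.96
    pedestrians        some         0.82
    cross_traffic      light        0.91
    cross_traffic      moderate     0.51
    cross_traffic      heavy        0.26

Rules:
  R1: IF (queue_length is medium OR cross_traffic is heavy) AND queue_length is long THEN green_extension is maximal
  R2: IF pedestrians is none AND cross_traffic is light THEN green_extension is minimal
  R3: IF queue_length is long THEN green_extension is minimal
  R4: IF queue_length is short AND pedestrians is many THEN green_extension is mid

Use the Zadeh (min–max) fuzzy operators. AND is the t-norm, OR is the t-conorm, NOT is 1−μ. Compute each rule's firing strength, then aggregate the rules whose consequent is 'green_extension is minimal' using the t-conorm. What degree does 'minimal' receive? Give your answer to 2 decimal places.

0.91

R1: (medium=0.96 OR heavy=0.26) = 0.96; AND[min(a, b)] with long=0.54 → w = 0.54
R2: none=0.96, light=0.91; AND[min(a, b)] → w = 0.91
R3: long=0.54 → w = 0.54
R4: short=0.79, many=0.34; AND[min(a, b)] → w = 0.34
Rules with consequent 'minimal': {R2, R3} → strengths 0.91, 0.54
Aggregate via t-conorm [max(a, b)]: 0.91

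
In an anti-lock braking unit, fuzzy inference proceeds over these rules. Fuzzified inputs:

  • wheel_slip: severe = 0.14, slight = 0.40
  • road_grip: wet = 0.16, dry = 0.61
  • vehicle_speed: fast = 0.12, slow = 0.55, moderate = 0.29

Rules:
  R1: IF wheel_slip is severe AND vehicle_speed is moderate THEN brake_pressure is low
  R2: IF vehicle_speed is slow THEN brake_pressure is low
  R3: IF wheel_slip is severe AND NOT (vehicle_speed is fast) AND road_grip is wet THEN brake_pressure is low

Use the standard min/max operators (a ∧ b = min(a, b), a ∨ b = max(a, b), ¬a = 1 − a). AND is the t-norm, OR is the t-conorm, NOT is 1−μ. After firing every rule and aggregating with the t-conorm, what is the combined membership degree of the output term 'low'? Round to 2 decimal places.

R1: severe=0.14, moderate=0.29; AND[min(a, b)] → w = 0.14
R2: slow=0.55 → w = 0.55
R3: severe=0.14, ¬fast=1−0.12=0.88, wet=0.16; AND[min(a, b)] → w = 0.14
Rules with consequent 'low': {R1, R2, R3} → strengths 0.14, 0.55, 0.14
Aggregate via t-conorm [max(a, b)]: 0.55

0.55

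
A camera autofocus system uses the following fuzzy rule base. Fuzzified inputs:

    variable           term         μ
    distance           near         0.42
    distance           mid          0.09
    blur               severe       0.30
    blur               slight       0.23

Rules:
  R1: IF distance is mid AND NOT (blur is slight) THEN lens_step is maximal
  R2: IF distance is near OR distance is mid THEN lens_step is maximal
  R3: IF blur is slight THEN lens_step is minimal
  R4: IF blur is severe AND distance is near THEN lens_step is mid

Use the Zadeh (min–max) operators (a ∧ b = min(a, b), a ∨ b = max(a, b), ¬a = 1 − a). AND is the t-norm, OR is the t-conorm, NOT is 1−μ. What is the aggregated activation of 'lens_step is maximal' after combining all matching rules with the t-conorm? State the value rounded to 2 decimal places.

0.42

R1: mid=0.09, ¬slight=1−0.23=0.77; AND[min(a, b)] → w = 0.09
R2: near=0.42, mid=0.09; OR[max(a, b)] → w = 0.42
R3: slight=0.23 → w = 0.23
R4: severe=0.30, near=0.42; AND[min(a, b)] → w = 0.30
Rules with consequent 'maximal': {R1, R2} → strengths 0.09, 0.42
Aggregate via t-conorm [max(a, b)]: 0.42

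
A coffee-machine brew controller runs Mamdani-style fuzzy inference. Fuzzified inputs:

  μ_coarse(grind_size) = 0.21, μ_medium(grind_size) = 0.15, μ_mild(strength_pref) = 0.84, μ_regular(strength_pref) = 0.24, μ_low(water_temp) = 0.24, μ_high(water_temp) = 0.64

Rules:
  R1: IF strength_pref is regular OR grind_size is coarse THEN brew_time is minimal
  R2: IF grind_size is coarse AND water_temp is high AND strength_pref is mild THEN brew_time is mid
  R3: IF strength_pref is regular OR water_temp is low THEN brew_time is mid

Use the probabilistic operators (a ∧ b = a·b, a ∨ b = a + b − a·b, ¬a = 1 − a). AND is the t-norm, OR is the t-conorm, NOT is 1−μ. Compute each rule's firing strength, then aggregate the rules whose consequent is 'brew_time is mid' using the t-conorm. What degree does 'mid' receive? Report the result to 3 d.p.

0.488

R1: regular=0.24, coarse=0.21; OR[a + b − a·b] → w = 0.3996
R2: coarse=0.21, high=0.64, mild=0.84; AND[a·b] → w = 0.1129
R3: regular=0.24, low=0.24; OR[a + b − a·b] → w = 0.4224
Rules with consequent 'mid': {R2, R3} → strengths 0.1129, 0.4224
Aggregate via t-conorm [a + b − a·b]: 0.4876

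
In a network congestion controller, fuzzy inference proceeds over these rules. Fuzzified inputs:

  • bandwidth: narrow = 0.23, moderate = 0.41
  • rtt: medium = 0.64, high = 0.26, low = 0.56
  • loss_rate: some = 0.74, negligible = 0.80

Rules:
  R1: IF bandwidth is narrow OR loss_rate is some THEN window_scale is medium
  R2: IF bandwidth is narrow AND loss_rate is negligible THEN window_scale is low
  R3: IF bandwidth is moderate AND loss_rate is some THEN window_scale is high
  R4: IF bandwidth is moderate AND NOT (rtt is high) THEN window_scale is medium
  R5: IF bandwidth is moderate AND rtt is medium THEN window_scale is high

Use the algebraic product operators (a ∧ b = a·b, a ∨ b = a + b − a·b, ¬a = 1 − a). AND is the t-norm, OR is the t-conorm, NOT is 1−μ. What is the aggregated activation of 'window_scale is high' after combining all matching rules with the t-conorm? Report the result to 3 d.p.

R1: narrow=0.23, some=0.74; OR[a + b − a·b] → w = 0.7998
R2: narrow=0.23, negligible=0.80; AND[a·b] → w = 0.1840
R3: moderate=0.41, some=0.74; AND[a·b] → w = 0.3034
R4: moderate=0.41, ¬high=1−0.26=0.74; AND[a·b] → w = 0.3034
R5: moderate=0.41, medium=0.64; AND[a·b] → w = 0.2624
Rules with consequent 'high': {R3, R5} → strengths 0.3034, 0.2624
Aggregate via t-conorm [a + b − a·b]: 0.4862

0.486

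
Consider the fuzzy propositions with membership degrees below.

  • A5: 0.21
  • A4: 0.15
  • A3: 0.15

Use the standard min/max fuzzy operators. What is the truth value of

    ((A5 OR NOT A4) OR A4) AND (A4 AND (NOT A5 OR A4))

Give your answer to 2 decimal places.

0.15

NOT A4 = 1 − 0.15 = 0.85
A5 OR NOT A4 = max(a, b) on (0.21, 0.85) = 0.85
(A5 OR NOT A4) OR A4 = max(a, b) on (0.85, 0.15) = 0.85
NOT A5 = 1 − 0.21 = 0.79
NOT A5 OR A4 = max(a, b) on (0.79, 0.15) = 0.79
A4 AND (NOT A5 OR A4) = min(a, b) on (0.15, 0.79) = 0.15
((A5 OR NOT A4) OR A4) AND (A4 AND (NOT A5 OR A4)) = min(a, b) on (0.85, 0.15) = 0.15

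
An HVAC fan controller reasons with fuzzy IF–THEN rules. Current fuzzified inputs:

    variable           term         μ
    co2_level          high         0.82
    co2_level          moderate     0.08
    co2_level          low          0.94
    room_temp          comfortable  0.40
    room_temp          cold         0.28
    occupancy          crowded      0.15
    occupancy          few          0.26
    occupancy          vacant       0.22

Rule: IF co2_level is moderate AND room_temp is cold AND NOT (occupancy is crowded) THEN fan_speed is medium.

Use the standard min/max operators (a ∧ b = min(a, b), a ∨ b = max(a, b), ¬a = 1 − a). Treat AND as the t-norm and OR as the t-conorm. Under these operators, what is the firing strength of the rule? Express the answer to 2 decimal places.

firing strength: moderate=0.08, cold=0.28, ¬crowded=1−0.15=0.85; AND[min(a, b)] → w = 0.08

0.08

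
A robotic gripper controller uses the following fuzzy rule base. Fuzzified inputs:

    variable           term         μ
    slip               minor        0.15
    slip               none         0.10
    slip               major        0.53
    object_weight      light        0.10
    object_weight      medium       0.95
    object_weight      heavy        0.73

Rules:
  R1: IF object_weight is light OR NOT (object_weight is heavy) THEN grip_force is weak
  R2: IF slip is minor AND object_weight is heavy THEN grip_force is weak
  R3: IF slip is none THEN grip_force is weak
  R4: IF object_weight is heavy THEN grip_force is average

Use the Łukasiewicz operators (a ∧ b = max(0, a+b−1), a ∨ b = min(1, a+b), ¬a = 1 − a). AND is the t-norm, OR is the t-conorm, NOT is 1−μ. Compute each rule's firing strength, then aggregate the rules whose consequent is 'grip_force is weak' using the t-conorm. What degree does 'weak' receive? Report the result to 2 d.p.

0.47

R1: light=0.10, ¬heavy=1−0.73=0.27; OR[min(1, a+b)] → w = 0.37
R2: minor=0.15, heavy=0.73; AND[max(0, a+b−1)] → w = 0.00
R3: none=0.10 → w = 0.10
R4: heavy=0.73 → w = 0.73
Rules with consequent 'weak': {R1, R2, R3} → strengths 0.37, 0.00, 0.10
Aggregate via t-conorm [min(1, a+b)]: 0.47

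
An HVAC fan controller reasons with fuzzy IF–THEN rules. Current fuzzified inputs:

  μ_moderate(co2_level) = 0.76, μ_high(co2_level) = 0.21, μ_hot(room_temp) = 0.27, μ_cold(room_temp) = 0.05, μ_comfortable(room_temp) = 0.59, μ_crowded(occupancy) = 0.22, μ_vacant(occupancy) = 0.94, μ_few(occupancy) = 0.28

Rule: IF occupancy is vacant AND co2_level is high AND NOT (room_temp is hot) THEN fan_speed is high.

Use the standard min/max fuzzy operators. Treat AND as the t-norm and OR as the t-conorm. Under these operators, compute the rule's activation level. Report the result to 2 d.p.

0.21

firing strength: vacant=0.94, high=0.21, ¬hot=1−0.27=0.73; AND[min(a, b)] → w = 0.21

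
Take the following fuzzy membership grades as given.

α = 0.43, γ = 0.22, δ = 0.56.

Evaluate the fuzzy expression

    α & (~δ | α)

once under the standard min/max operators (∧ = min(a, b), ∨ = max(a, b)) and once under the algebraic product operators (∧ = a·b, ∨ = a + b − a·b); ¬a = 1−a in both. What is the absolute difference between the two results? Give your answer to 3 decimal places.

Under standard min/max:
  ~δ = 1 − 0.56 = 0.44
  ~δ | α = max(a, b) on (0.44, 0.43) = 0.44
  α & (~δ | α) = min(a, b) on (0.43, 0.44) = 0.43
  → value = 0.4300
Under algebraic product:
  ~δ = 1 − 0.5600 = 0.4400
  ~δ | α = a + b − a·b on (0.4400, 0.4300) = 0.6808
  α & (~δ | α) = a·b on (0.4300, 0.6808) = 0.2927
  → value = 0.2927
|0.4300 − 0.2927| = 0.137

0.137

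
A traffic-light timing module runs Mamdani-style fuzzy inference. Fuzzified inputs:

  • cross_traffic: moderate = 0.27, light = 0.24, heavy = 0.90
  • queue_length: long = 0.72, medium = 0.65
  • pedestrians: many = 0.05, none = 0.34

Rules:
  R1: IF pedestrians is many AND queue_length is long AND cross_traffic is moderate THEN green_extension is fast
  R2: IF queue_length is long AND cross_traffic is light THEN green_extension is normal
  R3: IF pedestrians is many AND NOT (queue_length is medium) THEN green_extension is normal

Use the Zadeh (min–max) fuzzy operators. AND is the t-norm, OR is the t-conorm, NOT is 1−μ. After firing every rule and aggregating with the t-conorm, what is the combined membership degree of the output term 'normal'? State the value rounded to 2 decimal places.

R1: many=0.05, long=0.72, moderate=0.27; AND[min(a, b)] → w = 0.05
R2: long=0.72, light=0.24; AND[min(a, b)] → w = 0.24
R3: many=0.05, ¬medium=1−0.65=0.35; AND[min(a, b)] → w = 0.05
Rules with consequent 'normal': {R2, R3} → strengths 0.24, 0.05
Aggregate via t-conorm [max(a, b)]: 0.24

0.24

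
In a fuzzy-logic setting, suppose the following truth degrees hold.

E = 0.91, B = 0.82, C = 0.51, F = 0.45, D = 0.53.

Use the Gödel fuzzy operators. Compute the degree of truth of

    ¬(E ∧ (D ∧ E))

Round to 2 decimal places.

D ∧ E = min(a, b) on (0.53, 0.91) = 0.53
E ∧ (D ∧ E) = min(a, b) on (0.91, 0.53) = 0.53
¬(E ∧ (D ∧ E)) = 1 − 0.53 = 0.47

0.47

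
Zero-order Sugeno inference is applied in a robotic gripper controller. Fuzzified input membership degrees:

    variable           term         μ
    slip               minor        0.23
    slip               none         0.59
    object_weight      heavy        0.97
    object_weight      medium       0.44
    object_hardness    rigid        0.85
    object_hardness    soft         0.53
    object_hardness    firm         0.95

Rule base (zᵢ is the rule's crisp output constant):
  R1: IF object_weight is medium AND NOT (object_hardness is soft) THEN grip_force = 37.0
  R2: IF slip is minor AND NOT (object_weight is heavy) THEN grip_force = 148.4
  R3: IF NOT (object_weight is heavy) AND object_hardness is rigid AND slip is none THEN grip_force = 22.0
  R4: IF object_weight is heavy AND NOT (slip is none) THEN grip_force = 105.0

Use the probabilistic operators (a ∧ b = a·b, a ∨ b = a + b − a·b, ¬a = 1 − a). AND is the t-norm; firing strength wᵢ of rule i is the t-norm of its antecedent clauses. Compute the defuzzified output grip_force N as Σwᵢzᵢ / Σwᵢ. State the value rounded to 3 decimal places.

R1 (z=37.0): medium=0.44, ¬soft=1−0.53=0.47; AND[a·b] → w = 0.2068
R2 (z=148.4): minor=0.23, ¬heavy=1−0.97=0.03; AND[a·b] → w = 0.0069
R3 (z=22.0): ¬heavy=1−0.97=0.03, rigid=0.85, none=0.59; AND[a·b] → w = 0.0150
R4 (z=105.0): heavy=0.97, ¬none=1−0.59=0.41; AND[a·b] → w = 0.3977
Weighted average = (0.2068·37.0 + 0.0069·148.4 + 0.0150·22.0 + 0.3977·105.0) / (0.2068 + 0.0069 + 0.0150 + 0.3977)
  = 50.7650 / 0.6264 = 81.037

81.037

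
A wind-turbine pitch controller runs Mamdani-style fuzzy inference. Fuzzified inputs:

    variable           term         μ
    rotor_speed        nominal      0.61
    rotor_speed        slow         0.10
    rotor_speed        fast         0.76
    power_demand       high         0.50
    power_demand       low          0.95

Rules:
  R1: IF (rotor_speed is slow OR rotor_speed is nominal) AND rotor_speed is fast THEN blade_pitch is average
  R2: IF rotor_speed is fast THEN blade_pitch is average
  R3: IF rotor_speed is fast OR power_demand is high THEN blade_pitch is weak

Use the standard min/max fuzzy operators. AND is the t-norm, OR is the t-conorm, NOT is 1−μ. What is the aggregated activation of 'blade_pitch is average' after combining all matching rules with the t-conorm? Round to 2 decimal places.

0.76

R1: (slow=0.10 OR nominal=0.61) = 0.61; AND[min(a, b)] with fast=0.76 → w = 0.61
R2: fast=0.76 → w = 0.76
R3: fast=0.76, high=0.50; OR[max(a, b)] → w = 0.76
Rules with consequent 'average': {R1, R2} → strengths 0.61, 0.76
Aggregate via t-conorm [max(a, b)]: 0.76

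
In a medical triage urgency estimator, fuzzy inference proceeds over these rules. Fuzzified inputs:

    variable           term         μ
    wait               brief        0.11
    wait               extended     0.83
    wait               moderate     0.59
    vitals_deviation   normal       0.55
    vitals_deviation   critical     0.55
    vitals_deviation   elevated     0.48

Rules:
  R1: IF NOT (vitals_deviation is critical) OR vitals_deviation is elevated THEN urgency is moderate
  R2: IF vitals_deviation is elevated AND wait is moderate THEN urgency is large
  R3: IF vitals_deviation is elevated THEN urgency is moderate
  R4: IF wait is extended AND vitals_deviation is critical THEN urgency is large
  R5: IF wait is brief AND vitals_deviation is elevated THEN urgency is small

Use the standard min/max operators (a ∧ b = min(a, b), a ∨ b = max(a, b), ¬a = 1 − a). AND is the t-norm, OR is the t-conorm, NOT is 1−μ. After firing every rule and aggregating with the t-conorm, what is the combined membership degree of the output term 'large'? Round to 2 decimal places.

0.55

R1: ¬critical=1−0.55=0.45, elevated=0.48; OR[max(a, b)] → w = 0.48
R2: elevated=0.48, moderate=0.59; AND[min(a, b)] → w = 0.48
R3: elevated=0.48 → w = 0.48
R4: extended=0.83, critical=0.55; AND[min(a, b)] → w = 0.55
R5: brief=0.11, elevated=0.48; AND[min(a, b)] → w = 0.11
Rules with consequent 'large': {R2, R4} → strengths 0.48, 0.55
Aggregate via t-conorm [max(a, b)]: 0.55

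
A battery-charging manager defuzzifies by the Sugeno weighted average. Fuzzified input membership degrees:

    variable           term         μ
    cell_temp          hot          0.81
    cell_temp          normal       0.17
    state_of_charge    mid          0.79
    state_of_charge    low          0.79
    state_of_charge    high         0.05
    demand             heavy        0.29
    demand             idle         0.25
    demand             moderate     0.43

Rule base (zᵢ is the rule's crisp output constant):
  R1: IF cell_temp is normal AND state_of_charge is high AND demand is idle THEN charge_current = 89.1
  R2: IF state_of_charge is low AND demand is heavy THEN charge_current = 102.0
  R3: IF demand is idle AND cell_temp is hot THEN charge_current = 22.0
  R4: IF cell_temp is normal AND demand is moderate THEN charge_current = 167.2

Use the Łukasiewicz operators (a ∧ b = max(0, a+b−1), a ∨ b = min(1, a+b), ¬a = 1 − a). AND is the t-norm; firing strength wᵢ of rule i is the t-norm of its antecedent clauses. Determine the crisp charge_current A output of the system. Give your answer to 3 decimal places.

R1 (z=89.1): normal=0.17, high=0.05, idle=0.25; AND[max(0, a+b−1)] → w = 0.00
R2 (z=102.0): low=0.79, heavy=0.29; AND[max(0, a+b−1)] → w = 0.08
R3 (z=22.0): idle=0.25, hot=0.81; AND[max(0, a+b−1)] → w = 0.06
R4 (z=167.2): normal=0.17, moderate=0.43; AND[max(0, a+b−1)] → w = 0.00
Weighted average = (0.00·89.1 + 0.08·102.0 + 0.06·22.0 + 0.00·167.2) / (0.00 + 0.08 + 0.06 + 0.00)
  = 9.4800 / 0.1400 = 67.714

67.714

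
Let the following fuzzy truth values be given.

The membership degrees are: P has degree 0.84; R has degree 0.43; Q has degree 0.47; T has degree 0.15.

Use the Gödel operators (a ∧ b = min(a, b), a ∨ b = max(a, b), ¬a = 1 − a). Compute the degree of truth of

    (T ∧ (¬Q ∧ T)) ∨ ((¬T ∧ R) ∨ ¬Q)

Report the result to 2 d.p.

¬Q = 1 − 0.47 = 0.53
¬Q ∧ T = min(a, b) on (0.53, 0.15) = 0.15
T ∧ (¬Q ∧ T) = min(a, b) on (0.15, 0.15) = 0.15
¬T = 1 − 0.15 = 0.85
¬T ∧ R = min(a, b) on (0.85, 0.43) = 0.43
¬Q = 1 − 0.47 = 0.53
(¬T ∧ R) ∨ ¬Q = max(a, b) on (0.43, 0.53) = 0.53
(T ∧ (¬Q ∧ T)) ∨ ((¬T ∧ R) ∨ ¬Q) = max(a, b) on (0.15, 0.53) = 0.53

0.53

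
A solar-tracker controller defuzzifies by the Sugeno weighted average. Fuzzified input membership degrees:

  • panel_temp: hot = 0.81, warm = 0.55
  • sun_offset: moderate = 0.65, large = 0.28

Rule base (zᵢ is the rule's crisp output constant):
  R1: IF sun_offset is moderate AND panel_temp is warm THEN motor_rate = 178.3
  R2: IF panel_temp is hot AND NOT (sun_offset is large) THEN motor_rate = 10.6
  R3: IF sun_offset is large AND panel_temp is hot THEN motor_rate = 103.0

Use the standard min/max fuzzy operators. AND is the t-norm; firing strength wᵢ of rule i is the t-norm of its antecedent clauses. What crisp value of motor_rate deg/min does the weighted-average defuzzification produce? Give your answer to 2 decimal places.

R1 (z=178.3): moderate=0.65, warm=0.55; AND[min(a, b)] → w = 0.55
R2 (z=10.6): hot=0.81, ¬large=1−0.28=0.72; AND[min(a, b)] → w = 0.72
R3 (z=103.0): large=0.28, hot=0.81; AND[min(a, b)] → w = 0.28
Weighted average = (0.55·178.3 + 0.72·10.6 + 0.28·103.0) / (0.55 + 0.72 + 0.28)
  = 134.5370 / 1.5500 = 86.80

86.80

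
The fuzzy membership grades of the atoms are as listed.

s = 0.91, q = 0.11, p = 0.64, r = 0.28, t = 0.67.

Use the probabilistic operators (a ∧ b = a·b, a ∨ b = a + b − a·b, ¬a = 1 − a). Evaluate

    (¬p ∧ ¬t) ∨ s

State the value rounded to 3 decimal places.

0.921

¬p = 1 − 0.6400 = 0.3600
¬t = 1 − 0.6700 = 0.3300
¬p ∧ ¬t = a·b on (0.3600, 0.3300) = 0.1188
(¬p ∧ ¬t) ∨ s = a + b − a·b on (0.1188, 0.9100) = 0.9207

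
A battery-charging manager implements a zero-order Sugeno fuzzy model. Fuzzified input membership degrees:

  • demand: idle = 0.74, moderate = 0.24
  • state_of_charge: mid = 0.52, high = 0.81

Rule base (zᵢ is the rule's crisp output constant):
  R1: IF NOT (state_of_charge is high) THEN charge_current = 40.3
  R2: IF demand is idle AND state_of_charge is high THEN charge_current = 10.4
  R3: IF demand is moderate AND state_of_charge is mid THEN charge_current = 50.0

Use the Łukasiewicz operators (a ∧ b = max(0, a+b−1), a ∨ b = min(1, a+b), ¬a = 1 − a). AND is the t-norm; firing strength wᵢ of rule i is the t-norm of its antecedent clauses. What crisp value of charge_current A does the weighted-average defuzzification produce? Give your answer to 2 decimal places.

18.08

R1 (z=40.3): ¬high=1−0.81=0.19 → w = 0.19
R2 (z=10.4): idle=0.74, high=0.81; AND[max(0, a+b−1)] → w = 0.55
R3 (z=50.0): moderate=0.24, mid=0.52; AND[max(0, a+b−1)] → w = 0.00
Weighted average = (0.19·40.3 + 0.55·10.4 + 0.00·50.0) / (0.19 + 0.55 + 0.00)
  = 13.3770 / 0.7400 = 18.08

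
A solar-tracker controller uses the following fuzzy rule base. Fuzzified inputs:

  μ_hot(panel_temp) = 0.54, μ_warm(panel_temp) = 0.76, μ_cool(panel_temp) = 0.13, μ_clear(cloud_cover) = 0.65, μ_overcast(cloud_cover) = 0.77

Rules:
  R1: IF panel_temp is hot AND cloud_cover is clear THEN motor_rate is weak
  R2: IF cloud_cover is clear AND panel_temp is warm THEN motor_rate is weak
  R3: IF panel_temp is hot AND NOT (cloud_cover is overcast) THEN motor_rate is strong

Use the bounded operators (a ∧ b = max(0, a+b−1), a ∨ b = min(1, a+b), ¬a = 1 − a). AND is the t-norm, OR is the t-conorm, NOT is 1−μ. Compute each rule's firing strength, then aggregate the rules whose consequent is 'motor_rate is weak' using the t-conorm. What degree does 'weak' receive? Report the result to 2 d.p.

0.60

R1: hot=0.54, clear=0.65; AND[max(0, a+b−1)] → w = 0.19
R2: clear=0.65, warm=0.76; AND[max(0, a+b−1)] → w = 0.41
R3: hot=0.54, ¬overcast=1−0.77=0.23; AND[max(0, a+b−1)] → w = 0.00
Rules with consequent 'weak': {R1, R2} → strengths 0.19, 0.41
Aggregate via t-conorm [min(1, a+b)]: 0.60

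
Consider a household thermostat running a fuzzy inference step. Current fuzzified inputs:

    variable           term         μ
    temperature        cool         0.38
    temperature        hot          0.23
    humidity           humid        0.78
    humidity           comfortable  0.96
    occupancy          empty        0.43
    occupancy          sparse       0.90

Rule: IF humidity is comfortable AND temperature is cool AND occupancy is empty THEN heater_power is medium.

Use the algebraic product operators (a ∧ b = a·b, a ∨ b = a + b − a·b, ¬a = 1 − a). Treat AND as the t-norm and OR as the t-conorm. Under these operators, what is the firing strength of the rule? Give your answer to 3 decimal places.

firing strength: comfortable=0.96, cool=0.38, empty=0.43; AND[a·b] → w = 0.1569

0.157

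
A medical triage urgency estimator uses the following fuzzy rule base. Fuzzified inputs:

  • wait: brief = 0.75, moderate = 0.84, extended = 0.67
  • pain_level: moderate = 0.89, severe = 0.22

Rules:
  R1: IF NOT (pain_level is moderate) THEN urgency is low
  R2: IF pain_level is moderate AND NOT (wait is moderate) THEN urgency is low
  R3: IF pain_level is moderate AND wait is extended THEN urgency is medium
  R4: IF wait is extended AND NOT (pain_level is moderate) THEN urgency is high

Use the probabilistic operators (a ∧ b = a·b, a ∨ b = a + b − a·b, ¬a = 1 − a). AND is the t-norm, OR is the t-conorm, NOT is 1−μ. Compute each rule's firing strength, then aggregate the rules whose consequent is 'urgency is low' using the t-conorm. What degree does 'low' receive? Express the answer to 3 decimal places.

0.237

R1: ¬moderate=1−0.89=0.11 → w = 0.1100
R2: moderate=0.89, ¬moderate=1−0.84=0.16; AND[a·b] → w = 0.1424
R3: moderate=0.89, extended=0.67; AND[a·b] → w = 0.5963
R4: extended=0.67, ¬moderate=1−0.89=0.11; AND[a·b] → w = 0.0737
Rules with consequent 'low': {R1, R2} → strengths 0.1100, 0.1424
Aggregate via t-conorm [a + b − a·b]: 0.2367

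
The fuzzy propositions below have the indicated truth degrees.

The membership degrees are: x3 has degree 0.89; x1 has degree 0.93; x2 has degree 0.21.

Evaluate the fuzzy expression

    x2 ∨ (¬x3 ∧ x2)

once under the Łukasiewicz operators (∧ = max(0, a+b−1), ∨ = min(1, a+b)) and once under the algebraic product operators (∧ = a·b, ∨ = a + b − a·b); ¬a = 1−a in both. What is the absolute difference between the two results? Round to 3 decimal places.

0.018

Under Łukasiewicz:
  ¬x3 = 1 − 0.89 = 0.11
  ¬x3 ∧ x2 = max(0, a+b−1) on (0.11, 0.21) = 0.00
  x2 ∨ (¬x3 ∧ x2) = min(1, a+b) on (0.21, 0.00) = 0.21
  → value = 0.2100
Under algebraic product:
  ¬x3 = 1 − 0.8900 = 0.1100
  ¬x3 ∧ x2 = a·b on (0.1100, 0.2100) = 0.0231
  x2 ∨ (¬x3 ∧ x2) = a + b − a·b on (0.2100, 0.0231) = 0.2282
  → value = 0.2282
|0.2100 − 0.2282| = 0.018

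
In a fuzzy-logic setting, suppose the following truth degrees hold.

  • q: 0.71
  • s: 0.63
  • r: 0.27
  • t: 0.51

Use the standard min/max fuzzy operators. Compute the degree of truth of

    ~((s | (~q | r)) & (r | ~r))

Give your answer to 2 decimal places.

~q = 1 − 0.71 = 0.29
~q | r = max(a, b) on (0.29, 0.27) = 0.29
s | (~q | r) = max(a, b) on (0.63, 0.29) = 0.63
~r = 1 − 0.27 = 0.73
r | ~r = max(a, b) on (0.27, 0.73) = 0.73
(s | (~q | r)) & (r | ~r) = min(a, b) on (0.63, 0.73) = 0.63
~((s | (~q | r)) & (r | ~r)) = 1 − 0.63 = 0.37

0.37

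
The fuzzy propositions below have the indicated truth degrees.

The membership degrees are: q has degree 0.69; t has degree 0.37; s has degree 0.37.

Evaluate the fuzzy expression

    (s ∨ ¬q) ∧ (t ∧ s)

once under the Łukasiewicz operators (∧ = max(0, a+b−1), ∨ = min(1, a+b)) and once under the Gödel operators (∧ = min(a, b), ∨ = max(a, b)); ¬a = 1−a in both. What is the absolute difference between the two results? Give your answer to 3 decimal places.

Under Łukasiewicz:
  ¬q = 1 − 0.69 = 0.31
  s ∨ ¬q = min(1, a+b) on (0.37, 0.31) = 0.68
  t ∧ s = max(0, a+b−1) on (0.37, 0.37) = 0.00
  (s ∨ ¬q) ∧ (t ∧ s) = max(0, a+b−1) on (0.68, 0.00) = 0.00
  → value = 0.0000
Under Gödel:
  ¬q = 1 − 0.69 = 0.31
  s ∨ ¬q = max(a, b) on (0.37, 0.31) = 0.37
  t ∧ s = min(a, b) on (0.37, 0.37) = 0.37
  (s ∨ ¬q) ∧ (t ∧ s) = min(a, b) on (0.37, 0.37) = 0.37
  → value = 0.3700
|0.0000 − 0.3700| = 0.370

0.370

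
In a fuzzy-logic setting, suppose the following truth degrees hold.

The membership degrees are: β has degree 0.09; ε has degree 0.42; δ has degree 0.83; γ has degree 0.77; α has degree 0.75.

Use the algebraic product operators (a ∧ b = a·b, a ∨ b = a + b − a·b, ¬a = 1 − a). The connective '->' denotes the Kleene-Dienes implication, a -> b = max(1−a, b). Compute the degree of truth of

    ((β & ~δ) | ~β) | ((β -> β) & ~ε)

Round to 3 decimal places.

~δ = 1 − 0.8300 = 0.1700
β & ~δ = a·b on (0.0900, 0.1700) = 0.0153
~β = 1 − 0.0900 = 0.9100
(β & ~δ) | ~β = a + b − a·b on (0.0153, 0.9100) = 0.9114
β -> β  [Kleene-Dienes: max(1−a, b)] with a=0.0900, b=0.0900 → 0.9100
~ε = 1 − 0.4200 = 0.5800
(β -> β) & ~ε = a·b on (0.9100, 0.5800) = 0.5278
((β & ~δ) | ~β) | ((β -> β) & ~ε) = a + b − a·b on (0.9114, 0.5278) = 0.9582

0.958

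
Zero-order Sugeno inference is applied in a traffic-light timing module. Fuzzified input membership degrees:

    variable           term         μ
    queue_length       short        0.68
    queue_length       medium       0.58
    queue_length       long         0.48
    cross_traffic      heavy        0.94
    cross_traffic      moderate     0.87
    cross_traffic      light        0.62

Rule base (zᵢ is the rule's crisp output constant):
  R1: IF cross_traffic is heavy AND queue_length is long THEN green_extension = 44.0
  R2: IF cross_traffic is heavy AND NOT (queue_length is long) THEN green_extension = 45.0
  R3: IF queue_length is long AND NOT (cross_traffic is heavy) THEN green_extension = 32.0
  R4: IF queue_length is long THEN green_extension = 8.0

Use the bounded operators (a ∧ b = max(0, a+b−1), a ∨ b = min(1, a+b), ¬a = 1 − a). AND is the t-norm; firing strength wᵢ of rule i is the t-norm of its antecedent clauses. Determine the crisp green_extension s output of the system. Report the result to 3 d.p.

31.632

R1 (z=44.0): heavy=0.94, long=0.48; AND[max(0, a+b−1)] → w = 0.42
R2 (z=45.0): heavy=0.94, ¬long=1−0.48=0.52; AND[max(0, a+b−1)] → w = 0.46
R3 (z=32.0): long=0.48, ¬heavy=1−0.94=0.06; AND[max(0, a+b−1)] → w = 0.00
R4 (z=8.0): long=0.48 → w = 0.48
Weighted average = (0.42·44.0 + 0.46·45.0 + 0.00·32.0 + 0.48·8.0) / (0.42 + 0.46 + 0.00 + 0.48)
  = 43.0200 / 1.3600 = 31.632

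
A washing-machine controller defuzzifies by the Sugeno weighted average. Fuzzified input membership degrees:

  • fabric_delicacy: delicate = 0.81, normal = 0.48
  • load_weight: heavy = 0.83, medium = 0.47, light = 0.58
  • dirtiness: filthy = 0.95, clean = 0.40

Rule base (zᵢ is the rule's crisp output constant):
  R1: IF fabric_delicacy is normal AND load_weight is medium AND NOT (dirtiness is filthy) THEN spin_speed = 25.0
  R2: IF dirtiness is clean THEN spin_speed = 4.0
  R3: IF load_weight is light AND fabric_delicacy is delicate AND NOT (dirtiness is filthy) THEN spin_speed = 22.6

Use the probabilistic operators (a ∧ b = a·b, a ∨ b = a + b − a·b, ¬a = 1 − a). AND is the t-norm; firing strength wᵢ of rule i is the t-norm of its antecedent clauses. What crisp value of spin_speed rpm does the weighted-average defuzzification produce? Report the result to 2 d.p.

5.55

R1 (z=25.0): normal=0.48, medium=0.47, ¬filthy=1−0.95=0.05; AND[a·b] → w = 0.0113
R2 (z=4.0): clean=0.40 → w = 0.4000
R3 (z=22.6): light=0.58, delicate=0.81, ¬filthy=1−0.95=0.05; AND[a·b] → w = 0.0235
Weighted average = (0.0113·25.0 + 0.4000·4.0 + 0.0235·22.6) / (0.0113 + 0.4000 + 0.0235)
  = 2.4129 / 0.4348 = 5.55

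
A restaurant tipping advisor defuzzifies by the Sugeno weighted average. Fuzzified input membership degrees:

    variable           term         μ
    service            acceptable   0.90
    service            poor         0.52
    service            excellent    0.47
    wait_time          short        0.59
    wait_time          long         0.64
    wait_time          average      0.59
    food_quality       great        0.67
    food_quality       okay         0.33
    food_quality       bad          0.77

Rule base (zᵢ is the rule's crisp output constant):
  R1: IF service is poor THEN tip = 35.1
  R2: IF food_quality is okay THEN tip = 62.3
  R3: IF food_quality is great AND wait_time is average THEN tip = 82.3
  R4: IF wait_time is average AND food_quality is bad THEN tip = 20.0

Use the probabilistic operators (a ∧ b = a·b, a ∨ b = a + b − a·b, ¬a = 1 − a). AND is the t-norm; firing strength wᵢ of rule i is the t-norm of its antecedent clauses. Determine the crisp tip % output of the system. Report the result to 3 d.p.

47.323

R1 (z=35.1): poor=0.52 → w = 0.5200
R2 (z=62.3): okay=0.33 → w = 0.3300
R3 (z=82.3): great=0.67, average=0.59; AND[a·b] → w = 0.3953
R4 (z=20.0): average=0.59, bad=0.77; AND[a·b] → w = 0.4543
Weighted average = (0.5200·35.1 + 0.3300·62.3 + 0.3953·82.3 + 0.4543·20.0) / (0.5200 + 0.3300 + 0.3953 + 0.4543)
  = 80.4302 / 1.6996 = 47.323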